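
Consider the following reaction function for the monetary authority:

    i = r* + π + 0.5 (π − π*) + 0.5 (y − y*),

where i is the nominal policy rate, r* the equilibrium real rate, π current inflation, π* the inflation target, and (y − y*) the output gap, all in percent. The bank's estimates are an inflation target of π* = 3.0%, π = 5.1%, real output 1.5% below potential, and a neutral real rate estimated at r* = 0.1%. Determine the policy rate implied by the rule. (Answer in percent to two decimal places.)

Output 1.5% below potential → (y − y*) = -1.5.
i = 0.1 + 5.1 + 0.5 × (5.1 − 3.0) + 0.5 × (-1.5)
   = 0.1 + 5.1 + 1.05 − 0.75 = 5.50

5.50%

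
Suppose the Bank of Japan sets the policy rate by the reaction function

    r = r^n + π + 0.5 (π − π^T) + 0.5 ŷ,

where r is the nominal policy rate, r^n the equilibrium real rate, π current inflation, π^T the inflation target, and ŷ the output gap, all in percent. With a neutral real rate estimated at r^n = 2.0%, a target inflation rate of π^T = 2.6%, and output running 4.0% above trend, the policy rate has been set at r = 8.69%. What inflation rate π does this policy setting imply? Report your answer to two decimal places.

3.99%

Output 4.0% above potential → ŷ = 4.0.
Collecting π: r = r^n + (1 + 0.5) π − 0.5 π^T + 0.5 ŷ
1.5 π = 8.69 − 2.0 + 0.5 × 2.6 − 0.5 × 4.0 = 5.99
π = 5.99 / 1.5 = 3.99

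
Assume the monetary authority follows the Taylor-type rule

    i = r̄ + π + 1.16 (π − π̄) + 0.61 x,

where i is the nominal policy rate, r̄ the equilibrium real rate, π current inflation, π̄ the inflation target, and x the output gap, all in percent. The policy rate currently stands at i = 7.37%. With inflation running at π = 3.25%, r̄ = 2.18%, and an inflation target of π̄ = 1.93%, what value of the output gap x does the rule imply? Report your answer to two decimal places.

0.61 x = 7.37 − 2.18 − 3.25 − 1.16 × (3.25 − 1.93) = 0.4088
x = 0.4088 / 0.61 = 0.67

0.67%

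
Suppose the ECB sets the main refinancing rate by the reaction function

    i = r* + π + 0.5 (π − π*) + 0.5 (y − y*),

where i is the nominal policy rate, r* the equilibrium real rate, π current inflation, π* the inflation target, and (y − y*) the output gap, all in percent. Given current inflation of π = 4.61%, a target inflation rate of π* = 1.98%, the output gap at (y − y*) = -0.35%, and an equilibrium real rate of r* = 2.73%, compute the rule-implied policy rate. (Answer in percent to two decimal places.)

i = 2.73 + 4.61 + 0.5 × (4.61 − 1.98) + 0.5 × (-0.35)
   = 2.73 + 4.61 + 1.315 − 0.175 = 8.48

8.48%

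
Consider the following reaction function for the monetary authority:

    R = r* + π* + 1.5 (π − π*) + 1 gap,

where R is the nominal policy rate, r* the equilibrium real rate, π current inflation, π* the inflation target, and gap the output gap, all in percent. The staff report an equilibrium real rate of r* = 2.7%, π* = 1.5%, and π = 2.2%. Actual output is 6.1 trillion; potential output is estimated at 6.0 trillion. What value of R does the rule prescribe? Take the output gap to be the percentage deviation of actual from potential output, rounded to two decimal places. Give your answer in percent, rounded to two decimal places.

Output gap = 100 × (6.1 − 6.0) / 6.0 = 1.67%.
R = 2.70 + 1.50 + 1.5 × (2.20 − 1.50) + 1 × 1.67
   = 2.70 + 1.5 + 1.05 + 1.67 = 6.92

6.92%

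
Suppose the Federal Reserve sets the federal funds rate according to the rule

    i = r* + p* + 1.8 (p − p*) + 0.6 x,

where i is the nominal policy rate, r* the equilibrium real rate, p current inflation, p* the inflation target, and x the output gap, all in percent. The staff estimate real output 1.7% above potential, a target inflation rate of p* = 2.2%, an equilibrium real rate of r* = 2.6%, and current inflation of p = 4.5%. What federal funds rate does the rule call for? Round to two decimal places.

9.96%

Output 1.7% above potential → x = 1.7.
i = 2.6 + 2.2 + 1.8 × (4.5 − 2.2) + 0.6 × 1.7
   = 2.6 + 2.2 + 4.14 + 1.02 = 9.96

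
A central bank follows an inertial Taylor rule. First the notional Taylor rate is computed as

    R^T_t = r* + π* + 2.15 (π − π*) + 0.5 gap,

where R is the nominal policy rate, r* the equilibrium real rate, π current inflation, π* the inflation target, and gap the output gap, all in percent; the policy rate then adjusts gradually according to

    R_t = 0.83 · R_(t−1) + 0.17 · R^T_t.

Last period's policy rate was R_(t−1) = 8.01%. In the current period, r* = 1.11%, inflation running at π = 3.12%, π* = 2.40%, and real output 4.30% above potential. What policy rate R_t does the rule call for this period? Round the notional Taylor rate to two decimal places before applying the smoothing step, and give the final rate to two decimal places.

7.87%

Output 4.30% above potential → gap = 4.30.
R^T_t = 1.11 + 2.40 + 2.15 × (3.12 − 2.40) + 0.5 × 4.30
   = 1.11 + 2.4 + 1.548 + 2.15 = 7.21
R_t = 0.83 × 8.01 + 0.17 × 7.21 = 6.6483 + 1.2257 = 7.87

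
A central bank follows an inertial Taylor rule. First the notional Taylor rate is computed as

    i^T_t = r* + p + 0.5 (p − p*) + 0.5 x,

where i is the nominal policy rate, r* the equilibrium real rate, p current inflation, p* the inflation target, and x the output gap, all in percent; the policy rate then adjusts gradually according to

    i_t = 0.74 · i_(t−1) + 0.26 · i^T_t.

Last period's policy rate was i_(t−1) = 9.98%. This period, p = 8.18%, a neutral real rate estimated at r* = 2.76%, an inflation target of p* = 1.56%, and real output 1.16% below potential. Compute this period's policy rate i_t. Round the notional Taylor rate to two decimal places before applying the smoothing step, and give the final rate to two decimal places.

Output 1.16% below potential → x = -1.16.
i^T_t = 2.76 + 8.18 + 0.5 × (8.18 − 1.56) + 0.5 × (-1.16)
   = 2.76 + 8.18 + 3.31 − 0.58 = 13.67
i_t = 0.74 × 9.98 + 0.26 × 13.67 = 7.3852 + 3.5542 = 10.94

10.94%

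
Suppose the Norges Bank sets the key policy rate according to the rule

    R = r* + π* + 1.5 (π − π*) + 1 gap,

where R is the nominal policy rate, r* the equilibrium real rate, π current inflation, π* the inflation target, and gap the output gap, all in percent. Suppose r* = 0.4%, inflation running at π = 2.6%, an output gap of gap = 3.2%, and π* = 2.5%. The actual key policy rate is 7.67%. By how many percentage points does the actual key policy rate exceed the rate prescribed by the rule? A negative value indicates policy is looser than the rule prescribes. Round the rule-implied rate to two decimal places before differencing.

1.42 pp

R = 0.4 + 2.5 + 1.5 × (2.6 − 2.5) + 1 × 3.2
   = 0.4 + 2.5 + 0.15 + 3.2 = 6.25
Deviation = 7.67 − 6.25 = 1.42 pp.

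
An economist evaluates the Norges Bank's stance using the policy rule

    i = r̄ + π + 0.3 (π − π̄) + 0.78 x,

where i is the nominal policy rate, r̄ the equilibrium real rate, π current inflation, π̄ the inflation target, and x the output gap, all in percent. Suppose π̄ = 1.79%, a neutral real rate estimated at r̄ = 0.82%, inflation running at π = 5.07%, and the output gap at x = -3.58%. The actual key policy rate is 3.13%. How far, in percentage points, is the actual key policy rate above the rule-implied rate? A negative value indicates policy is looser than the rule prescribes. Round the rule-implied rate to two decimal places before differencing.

-0.95 pp

i = 0.82 + 5.07 + 0.3 × (5.07 − 1.79) + 0.78 × (-3.58)
   = 0.82 + 5.07 + 0.984 − 2.7924 = 4.08
Deviation = 3.13 − 4.08 = -0.95 pp.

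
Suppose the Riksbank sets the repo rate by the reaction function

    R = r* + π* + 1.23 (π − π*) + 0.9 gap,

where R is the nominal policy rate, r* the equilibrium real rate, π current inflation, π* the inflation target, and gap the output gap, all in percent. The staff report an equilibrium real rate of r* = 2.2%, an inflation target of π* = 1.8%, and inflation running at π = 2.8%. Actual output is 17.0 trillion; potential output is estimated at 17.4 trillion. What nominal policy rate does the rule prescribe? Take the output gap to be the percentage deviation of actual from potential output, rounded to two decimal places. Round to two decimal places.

Output gap = 100 × (17.0 − 17.4) / 17.4 = -2.30%.
R = 2.20 + 1.80 + 1.23 × (2.80 − 1.80) + 0.9 × (-2.30)
   = 2.20 + 1.8 + 1.23 − 2.07 = 3.16

3.16%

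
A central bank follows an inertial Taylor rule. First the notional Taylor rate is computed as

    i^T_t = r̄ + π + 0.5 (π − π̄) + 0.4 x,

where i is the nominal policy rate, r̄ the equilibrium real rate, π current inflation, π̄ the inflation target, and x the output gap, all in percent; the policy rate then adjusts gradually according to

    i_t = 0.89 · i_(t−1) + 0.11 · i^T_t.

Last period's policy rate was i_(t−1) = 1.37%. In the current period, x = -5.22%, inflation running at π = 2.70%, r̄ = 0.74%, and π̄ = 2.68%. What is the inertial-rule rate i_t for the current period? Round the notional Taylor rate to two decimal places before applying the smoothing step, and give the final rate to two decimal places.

i^T_t = 0.74 + 2.70 + 0.5 × (2.70 − 2.68) + 0.4 × (-5.22)
   = 0.74 + 2.7 + 0.01 − 2.088 = 1.36
i_t = 0.89 × 1.37 + 0.11 × 1.36 = 1.2193 + 0.1496 = 1.37

1.37%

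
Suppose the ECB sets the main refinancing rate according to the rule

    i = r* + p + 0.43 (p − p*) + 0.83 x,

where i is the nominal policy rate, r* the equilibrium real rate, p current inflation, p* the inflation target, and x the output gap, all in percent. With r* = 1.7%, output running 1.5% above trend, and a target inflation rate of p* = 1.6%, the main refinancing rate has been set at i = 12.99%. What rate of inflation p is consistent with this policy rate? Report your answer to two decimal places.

7.51%

Output 1.5% above potential → x = 1.5.
Collecting p: i = r* + (1 + 0.43) p − 0.43 p* + 0.83 x
1.43 p = 12.99 − 1.7 + 0.43 × 1.6 − 0.83 × 1.5 = 10.733
p = 10.733 / 1.43 = 7.51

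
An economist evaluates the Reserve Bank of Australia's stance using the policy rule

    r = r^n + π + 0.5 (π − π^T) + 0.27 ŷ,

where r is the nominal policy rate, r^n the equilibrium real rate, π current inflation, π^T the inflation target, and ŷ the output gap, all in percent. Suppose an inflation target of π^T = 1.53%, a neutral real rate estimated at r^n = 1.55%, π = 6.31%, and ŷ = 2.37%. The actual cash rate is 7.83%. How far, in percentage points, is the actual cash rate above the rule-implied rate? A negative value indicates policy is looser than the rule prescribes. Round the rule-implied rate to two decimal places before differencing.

-3.06 pp

r = 1.55 + 6.31 + 0.5 × (6.31 − 1.53) + 0.27 × 2.37
   = 1.55 + 6.31 + 2.39 + 0.6399 = 10.89
Deviation = 7.83 − 10.89 = -3.06 pp.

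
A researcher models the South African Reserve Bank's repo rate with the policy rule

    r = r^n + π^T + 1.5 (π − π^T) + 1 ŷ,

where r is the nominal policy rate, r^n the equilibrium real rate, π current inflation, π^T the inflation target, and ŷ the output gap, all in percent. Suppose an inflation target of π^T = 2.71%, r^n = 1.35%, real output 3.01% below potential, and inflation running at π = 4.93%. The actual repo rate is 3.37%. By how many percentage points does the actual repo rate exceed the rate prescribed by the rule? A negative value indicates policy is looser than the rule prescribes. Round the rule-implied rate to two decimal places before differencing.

Output 3.01% below potential → ŷ = -3.01.
r = 1.35 + 2.71 + 1.5 × (4.93 − 2.71) + 1 × (-3.01)
   = 1.35 + 2.71 + 3.33 − 3.01 = 4.38
Deviation = 3.37 − 4.38 = -1.01 pp.

-1.01 pp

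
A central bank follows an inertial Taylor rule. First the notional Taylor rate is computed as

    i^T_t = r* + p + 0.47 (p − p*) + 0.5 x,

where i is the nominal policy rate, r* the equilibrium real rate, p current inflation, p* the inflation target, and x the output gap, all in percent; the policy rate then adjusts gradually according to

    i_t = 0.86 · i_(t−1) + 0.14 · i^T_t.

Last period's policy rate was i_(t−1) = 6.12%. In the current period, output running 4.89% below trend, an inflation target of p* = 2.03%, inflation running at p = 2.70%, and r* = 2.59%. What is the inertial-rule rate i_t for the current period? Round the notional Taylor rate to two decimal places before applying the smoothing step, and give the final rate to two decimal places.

Output 4.89% below potential → x = -4.89.
i^T_t = 2.59 + 2.70 + 0.47 × (2.70 − 2.03) + 0.5 × (-4.89)
   = 2.59 + 2.7 + 0.3149 − 2.445 = 3.16
i_t = 0.86 × 6.12 + 0.14 × 3.16 = 5.2632 + 0.4424 = 5.71

5.71%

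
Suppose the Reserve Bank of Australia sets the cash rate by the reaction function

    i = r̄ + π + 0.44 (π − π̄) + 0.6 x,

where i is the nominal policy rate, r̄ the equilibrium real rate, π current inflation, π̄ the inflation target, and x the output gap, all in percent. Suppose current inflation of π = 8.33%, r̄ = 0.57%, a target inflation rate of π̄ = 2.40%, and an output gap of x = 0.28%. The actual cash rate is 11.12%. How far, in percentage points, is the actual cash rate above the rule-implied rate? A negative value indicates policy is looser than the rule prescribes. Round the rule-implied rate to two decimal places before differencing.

i = 0.57 + 8.33 + 0.44 × (8.33 − 2.40) + 0.6 × 0.28
   = 0.57 + 8.33 + 2.6092 + 0.168 = 11.68
Deviation = 11.12 − 11.68 = -0.56 pp.

-0.56 pp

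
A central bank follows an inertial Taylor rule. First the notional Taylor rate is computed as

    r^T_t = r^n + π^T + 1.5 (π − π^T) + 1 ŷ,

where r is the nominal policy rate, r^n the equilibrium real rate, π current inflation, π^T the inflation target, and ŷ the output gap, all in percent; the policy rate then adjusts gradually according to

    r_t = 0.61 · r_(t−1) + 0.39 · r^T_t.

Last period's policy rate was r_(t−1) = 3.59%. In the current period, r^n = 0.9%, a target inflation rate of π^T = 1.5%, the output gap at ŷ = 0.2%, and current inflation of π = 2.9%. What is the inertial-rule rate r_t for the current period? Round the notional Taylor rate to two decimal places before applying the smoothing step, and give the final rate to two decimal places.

4.02%

r^T_t = 0.9 + 1.5 + 1.5 × (2.9 − 1.5) + 1 × 0.2
   = 0.9 + 1.5 + 2.1 + 0.2 = 4.70
r_t = 0.61 × 3.59 + 0.39 × 4.70 = 2.1899 + 1.833 = 4.02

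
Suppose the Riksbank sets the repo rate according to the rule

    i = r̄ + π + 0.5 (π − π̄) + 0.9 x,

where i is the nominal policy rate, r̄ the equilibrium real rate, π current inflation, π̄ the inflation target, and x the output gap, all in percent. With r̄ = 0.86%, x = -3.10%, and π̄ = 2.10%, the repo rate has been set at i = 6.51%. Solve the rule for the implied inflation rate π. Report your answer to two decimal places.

6.33%

Collecting π: i = r̄ + (1 + 0.5) π − 0.5 π̄ + 0.9 x
1.5 π = 6.51 − 0.86 + 0.5 × 2.10 − 0.9 × (-3.10) = 9.49
π = 9.49 / 1.5 = 6.33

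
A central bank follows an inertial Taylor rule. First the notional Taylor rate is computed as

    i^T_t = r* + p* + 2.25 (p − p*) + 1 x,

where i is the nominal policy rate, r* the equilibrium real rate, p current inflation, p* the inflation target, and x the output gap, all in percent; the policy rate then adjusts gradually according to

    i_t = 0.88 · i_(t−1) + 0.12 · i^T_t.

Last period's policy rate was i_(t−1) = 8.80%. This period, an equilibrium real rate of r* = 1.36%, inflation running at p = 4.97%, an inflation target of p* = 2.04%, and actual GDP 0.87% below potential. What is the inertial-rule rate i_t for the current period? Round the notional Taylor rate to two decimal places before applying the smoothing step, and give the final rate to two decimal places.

Output 0.87% below potential → x = -0.87.
i^T_t = 1.36 + 2.04 + 2.25 × (4.97 − 2.04) + 1 × (-0.87)
   = 1.36 + 2.04 + 6.5925 − 0.87 = 9.12
i_t = 0.88 × 8.80 + 0.12 × 9.12 = 7.744 + 1.0944 = 8.84

8.84%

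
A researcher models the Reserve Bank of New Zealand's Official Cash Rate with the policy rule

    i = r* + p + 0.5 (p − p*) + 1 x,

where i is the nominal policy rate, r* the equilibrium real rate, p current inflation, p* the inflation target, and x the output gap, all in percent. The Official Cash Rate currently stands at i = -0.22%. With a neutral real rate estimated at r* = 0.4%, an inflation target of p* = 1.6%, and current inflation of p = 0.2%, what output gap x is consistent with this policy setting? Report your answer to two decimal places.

1 x = -0.22 − 0.4 − 0.2 − 0.5 × (0.2 − 1.6) = -0.12
x = -0.12 / 1 = -0.12

-0.12%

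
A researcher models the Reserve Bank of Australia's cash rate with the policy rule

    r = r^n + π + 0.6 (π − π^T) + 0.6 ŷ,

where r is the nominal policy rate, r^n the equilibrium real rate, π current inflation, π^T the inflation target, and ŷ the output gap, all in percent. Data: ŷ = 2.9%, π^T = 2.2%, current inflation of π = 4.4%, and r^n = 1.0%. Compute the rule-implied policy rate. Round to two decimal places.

8.46%

r = 1.0 + 4.4 + 0.6 × (4.4 − 2.2) + 0.6 × 2.9
   = 1.0 + 4.4 + 1.32 + 1.74 = 8.46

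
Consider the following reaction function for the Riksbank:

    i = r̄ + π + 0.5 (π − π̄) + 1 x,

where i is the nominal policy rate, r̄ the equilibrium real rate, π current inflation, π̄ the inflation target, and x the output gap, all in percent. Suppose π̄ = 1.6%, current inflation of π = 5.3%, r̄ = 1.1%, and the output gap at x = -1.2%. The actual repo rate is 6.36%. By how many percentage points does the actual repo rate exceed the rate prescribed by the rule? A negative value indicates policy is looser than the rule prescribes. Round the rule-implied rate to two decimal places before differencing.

-0.69 pp

i = 1.1 + 5.3 + 0.5 × (5.3 − 1.6) + 1 × (-1.2)
   = 1.1 + 5.3 + 1.85 − 1.2 = 7.05
Deviation = 6.36 − 7.05 = -0.69 pp.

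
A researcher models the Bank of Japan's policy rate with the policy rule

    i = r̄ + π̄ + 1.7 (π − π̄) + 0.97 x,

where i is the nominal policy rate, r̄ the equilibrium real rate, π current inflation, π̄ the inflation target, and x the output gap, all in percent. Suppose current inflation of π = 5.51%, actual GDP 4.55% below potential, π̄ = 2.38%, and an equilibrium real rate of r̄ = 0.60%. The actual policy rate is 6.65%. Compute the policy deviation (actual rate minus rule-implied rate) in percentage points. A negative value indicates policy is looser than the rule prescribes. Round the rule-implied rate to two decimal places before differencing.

Output 4.55% below potential → x = -4.55.
i = 0.60 + 2.38 + 1.7 × (5.51 − 2.38) + 0.97 × (-4.55)
   = 0.60 + 2.38 + 5.321 − 4.4135 = 3.89
Deviation = 6.65 − 3.89 = 2.76 pp.

2.76 pp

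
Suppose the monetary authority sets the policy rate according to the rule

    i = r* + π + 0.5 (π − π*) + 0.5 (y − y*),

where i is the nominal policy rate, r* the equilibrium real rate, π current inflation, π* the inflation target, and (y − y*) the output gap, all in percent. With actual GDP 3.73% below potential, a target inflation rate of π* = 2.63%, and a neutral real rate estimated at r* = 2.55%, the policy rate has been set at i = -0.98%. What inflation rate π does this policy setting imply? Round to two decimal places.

Output 3.73% below potential → (y − y*) = -3.73.
Collecting π: i = r* + (1 + 0.5) π − 0.5 π* + 0.5 (y − y*)
1.5 π = -0.98 − 2.55 + 0.5 × 2.63 − 0.5 × (-3.73) = -0.35
π = -0.35 / 1.5 = -0.23

-0.23%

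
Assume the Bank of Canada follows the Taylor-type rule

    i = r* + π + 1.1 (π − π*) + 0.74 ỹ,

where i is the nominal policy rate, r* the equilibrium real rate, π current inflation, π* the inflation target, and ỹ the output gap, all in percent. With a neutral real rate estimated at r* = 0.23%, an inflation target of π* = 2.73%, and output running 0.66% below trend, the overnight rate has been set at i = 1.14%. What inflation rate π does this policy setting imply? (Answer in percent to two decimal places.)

2.10%

Output 0.66% below potential → ỹ = -0.66.
Collecting π: i = r* + (1 + 1.1) π − 1.1 π* + 0.74 ỹ
2.1 π = 1.14 − 0.23 + 1.1 × 2.73 − 0.74 × (-0.66) = 4.4014
π = 4.4014 / 2.1 = 2.10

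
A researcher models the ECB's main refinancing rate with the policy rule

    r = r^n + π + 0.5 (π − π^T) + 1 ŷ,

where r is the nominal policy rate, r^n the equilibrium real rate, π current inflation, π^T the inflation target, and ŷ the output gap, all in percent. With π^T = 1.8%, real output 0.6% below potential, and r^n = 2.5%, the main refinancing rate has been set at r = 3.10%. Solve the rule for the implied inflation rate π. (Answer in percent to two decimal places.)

1.40%

Output 0.6% below potential → ŷ = -0.6.
Collecting π: r = r^n + (1 + 0.5) π − 0.5 π^T + 1 ŷ
1.5 π = 3.10 − 2.5 + 0.5 × 1.8 − 1 × (-0.6) = 2.1
π = 2.1 / 1.5 = 1.40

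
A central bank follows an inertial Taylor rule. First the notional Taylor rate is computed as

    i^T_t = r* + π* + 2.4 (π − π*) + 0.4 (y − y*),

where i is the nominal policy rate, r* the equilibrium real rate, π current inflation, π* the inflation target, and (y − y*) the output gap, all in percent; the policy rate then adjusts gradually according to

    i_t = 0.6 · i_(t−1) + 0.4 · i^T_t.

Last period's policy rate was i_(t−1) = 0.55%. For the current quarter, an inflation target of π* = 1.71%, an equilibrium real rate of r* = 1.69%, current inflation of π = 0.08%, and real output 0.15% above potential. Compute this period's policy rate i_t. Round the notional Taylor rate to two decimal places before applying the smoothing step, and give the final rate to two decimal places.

0.15%

Output 0.15% above potential → (y − y*) = 0.15.
i^T_t = 1.69 + 1.71 + 2.4 × (0.08 − 1.71) + 0.4 × 0.15
   = 1.69 + 1.71 − 3.912 + 0.06 = -0.45
i_t = 0.6 × 0.55 + 0.4 × (-0.45) = 0.33 − 0.18 = 0.15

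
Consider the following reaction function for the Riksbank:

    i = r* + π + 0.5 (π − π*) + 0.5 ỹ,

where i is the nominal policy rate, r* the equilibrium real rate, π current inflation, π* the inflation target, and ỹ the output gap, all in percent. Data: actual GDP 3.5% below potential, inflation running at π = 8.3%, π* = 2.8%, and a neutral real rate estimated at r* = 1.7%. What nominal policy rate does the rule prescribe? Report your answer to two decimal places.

Output 3.5% below potential → ỹ = -3.5.
i = 1.7 + 8.3 + 0.5 × (8.3 − 2.8) + 0.5 × (-3.5)
   = 1.7 + 8.3 + 2.75 − 1.75 = 11.00

11.00%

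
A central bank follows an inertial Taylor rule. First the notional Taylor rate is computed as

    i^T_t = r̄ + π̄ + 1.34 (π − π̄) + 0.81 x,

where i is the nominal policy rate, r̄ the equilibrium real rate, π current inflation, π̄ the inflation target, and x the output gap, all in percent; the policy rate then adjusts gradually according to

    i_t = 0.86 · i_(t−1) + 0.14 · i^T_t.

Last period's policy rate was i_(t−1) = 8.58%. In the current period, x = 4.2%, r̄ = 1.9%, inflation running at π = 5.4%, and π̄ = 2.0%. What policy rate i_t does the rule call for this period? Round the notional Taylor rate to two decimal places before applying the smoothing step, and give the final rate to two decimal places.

9.04%

i^T_t = 1.9 + 2.0 + 1.34 × (5.4 − 2.0) + 0.81 × 4.2
   = 1.9 + 2 + 4.556 + 3.402 = 11.86
i_t = 0.86 × 8.58 + 0.14 × 11.86 = 7.3788 + 1.6604 = 9.04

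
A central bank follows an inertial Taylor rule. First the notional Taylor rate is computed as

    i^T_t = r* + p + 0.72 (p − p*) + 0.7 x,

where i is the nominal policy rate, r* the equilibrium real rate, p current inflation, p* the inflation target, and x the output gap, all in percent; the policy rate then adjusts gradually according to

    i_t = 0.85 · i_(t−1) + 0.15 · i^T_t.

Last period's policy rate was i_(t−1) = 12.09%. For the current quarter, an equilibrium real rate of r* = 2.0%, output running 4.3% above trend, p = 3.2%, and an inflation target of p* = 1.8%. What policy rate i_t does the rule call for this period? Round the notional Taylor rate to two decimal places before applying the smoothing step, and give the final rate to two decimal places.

Output 4.3% above potential → x = 4.3.
i^T_t = 2.0 + 3.2 + 0.72 × (3.2 − 1.8) + 0.7 × 4.3
   = 2.0 + 3.2 + 1.008 + 3.01 = 9.22
i_t = 0.85 × 12.09 + 0.15 × 9.22 = 10.2765 + 1.383 = 11.66

11.66%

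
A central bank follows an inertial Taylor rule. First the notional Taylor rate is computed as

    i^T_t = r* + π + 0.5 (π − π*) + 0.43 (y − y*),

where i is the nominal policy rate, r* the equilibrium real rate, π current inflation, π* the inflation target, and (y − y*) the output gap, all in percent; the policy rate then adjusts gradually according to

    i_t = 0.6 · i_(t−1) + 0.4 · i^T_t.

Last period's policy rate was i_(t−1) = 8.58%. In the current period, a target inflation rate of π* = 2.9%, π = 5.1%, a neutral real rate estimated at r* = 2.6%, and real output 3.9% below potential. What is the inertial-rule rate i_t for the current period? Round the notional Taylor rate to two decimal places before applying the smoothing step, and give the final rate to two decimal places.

8.00%

Output 3.9% below potential → (y − y*) = -3.9.
i^T_t = 2.6 + 5.1 + 0.5 × (5.1 − 2.9) + 0.43 × (-3.9)
   = 2.6 + 5.1 + 1.1 − 1.677 = 7.12
i_t = 0.6 × 8.58 + 0.4 × 7.12 = 5.148 + 2.848 = 8.00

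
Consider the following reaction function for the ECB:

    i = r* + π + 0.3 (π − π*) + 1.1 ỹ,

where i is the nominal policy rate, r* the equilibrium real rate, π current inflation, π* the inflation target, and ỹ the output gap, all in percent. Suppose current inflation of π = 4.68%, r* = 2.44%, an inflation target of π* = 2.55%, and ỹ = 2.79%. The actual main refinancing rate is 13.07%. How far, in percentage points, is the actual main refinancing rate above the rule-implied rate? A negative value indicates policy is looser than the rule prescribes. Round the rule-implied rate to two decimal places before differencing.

i = 2.44 + 4.68 + 0.3 × (4.68 − 2.55) + 1.1 × 2.79
   = 2.44 + 4.68 + 0.639 + 3.069 = 10.83
Deviation = 13.07 − 10.83 = 2.24 pp.

2.24 pp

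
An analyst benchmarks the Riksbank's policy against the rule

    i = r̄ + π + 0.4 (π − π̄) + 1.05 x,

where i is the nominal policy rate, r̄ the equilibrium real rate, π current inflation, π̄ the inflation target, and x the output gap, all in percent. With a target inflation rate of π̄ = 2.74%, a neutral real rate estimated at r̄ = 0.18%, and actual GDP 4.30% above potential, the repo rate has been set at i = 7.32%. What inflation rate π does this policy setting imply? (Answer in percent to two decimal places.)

2.66%

Output 4.30% above potential → x = 4.30.
Collecting π: i = r̄ + (1 + 0.4) π − 0.4 π̄ + 1.05 x
1.4 π = 7.32 − 0.18 + 0.4 × 2.74 − 1.05 × 4.30 = 3.721
π = 3.721 / 1.4 = 2.66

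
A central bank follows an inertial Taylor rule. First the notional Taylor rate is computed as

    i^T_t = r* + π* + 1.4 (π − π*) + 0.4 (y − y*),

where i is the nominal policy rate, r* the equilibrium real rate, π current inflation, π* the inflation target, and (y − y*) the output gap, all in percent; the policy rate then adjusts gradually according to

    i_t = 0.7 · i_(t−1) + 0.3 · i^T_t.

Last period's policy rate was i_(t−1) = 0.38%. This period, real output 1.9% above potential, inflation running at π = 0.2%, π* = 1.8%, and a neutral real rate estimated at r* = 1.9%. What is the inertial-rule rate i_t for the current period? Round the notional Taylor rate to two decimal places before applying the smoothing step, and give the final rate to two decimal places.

0.93%

Output 1.9% above potential → (y − y*) = 1.9.
i^T_t = 1.9 + 1.8 + 1.4 × (0.2 − 1.8) + 0.4 × 1.9
   = 1.9 + 1.8 − 2.24 + 0.76 = 2.22
i_t = 0.7 × 0.38 + 0.3 × 2.22 = 0.266 + 0.666 = 0.93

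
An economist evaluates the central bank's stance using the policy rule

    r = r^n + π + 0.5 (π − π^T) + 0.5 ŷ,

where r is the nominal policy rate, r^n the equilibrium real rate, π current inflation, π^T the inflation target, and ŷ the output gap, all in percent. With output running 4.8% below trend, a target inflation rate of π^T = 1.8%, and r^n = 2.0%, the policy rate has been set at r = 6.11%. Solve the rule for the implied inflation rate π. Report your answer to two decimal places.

4.94%

Output 4.8% below potential → ŷ = -4.8.
Collecting π: r = r^n + (1 + 0.5) π − 0.5 π^T + 0.5 ŷ
1.5 π = 6.11 − 2.0 + 0.5 × 1.8 − 0.5 × (-4.8) = 7.41
π = 7.41 / 1.5 = 4.94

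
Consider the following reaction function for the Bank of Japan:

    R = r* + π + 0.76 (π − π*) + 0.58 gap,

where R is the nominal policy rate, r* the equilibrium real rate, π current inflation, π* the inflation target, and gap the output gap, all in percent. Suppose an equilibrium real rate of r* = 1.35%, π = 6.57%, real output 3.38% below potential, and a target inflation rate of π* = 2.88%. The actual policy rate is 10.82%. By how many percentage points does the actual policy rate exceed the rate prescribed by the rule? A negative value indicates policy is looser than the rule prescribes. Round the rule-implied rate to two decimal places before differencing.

Output 3.38% below potential → gap = -3.38.
R = 1.35 + 6.57 + 0.76 × (6.57 − 2.88) + 0.58 × (-3.38)
   = 1.35 + 6.57 + 2.8044 − 1.9604 = 8.76
Deviation = 10.82 − 8.76 = 2.06 pp.

2.06 pp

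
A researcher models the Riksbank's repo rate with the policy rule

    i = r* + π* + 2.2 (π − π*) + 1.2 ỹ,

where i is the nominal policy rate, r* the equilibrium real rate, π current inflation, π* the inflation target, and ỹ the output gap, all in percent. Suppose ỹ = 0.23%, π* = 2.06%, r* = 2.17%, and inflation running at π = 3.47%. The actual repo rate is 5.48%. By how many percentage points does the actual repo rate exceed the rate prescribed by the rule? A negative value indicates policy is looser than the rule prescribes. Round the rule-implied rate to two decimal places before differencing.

i = 2.17 + 2.06 + 2.2 × (3.47 − 2.06) + 1.2 × 0.23
   = 2.17 + 2.06 + 3.102 + 0.276 = 7.61
Deviation = 5.48 − 7.61 = -2.13 pp.

-2.13 pp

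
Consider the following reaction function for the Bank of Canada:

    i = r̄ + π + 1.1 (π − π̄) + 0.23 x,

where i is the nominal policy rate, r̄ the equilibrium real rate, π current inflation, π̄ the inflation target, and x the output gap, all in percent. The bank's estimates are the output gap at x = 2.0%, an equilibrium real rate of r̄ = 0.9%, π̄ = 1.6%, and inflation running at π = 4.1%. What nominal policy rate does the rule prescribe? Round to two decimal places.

i = 0.9 + 4.1 + 1.1 × (4.1 − 1.6) + 0.23 × 2.0
   = 0.9 + 4.1 + 2.75 + 0.46 = 8.21

8.21%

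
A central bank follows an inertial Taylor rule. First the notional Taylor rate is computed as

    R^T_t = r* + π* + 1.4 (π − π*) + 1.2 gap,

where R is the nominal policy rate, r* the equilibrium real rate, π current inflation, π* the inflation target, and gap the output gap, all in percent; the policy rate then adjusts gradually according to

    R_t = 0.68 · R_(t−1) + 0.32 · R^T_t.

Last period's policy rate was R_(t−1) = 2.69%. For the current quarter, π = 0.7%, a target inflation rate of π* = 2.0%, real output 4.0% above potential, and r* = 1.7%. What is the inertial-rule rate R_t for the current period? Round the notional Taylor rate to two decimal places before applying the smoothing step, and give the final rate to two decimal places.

Output 4.0% above potential → gap = 4.0.
R^T_t = 1.7 + 2.0 + 1.4 × (0.7 − 2.0) + 1.2 × 4.0
   = 1.7 + 2 − 1.82 + 4.8 = 6.68
R_t = 0.68 × 2.69 + 0.32 × 6.68 = 1.8292 + 2.1376 = 3.97

3.97%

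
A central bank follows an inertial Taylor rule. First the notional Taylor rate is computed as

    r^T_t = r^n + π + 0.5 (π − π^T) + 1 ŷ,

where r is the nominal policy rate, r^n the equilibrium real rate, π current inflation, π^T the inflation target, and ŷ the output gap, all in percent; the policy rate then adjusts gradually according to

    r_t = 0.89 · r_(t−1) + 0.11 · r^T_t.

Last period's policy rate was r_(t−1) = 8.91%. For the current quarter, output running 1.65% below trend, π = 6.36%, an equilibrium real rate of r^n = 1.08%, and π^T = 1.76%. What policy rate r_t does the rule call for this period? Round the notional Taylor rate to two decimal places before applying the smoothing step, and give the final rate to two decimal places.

Output 1.65% below potential → ŷ = -1.65.
r^T_t = 1.08 + 6.36 + 0.5 × (6.36 − 1.76) + 1 × (-1.65)
   = 1.08 + 6.36 + 2.3 − 1.65 = 8.09
r_t = 0.89 × 8.91 + 0.11 × 8.09 = 7.9299 + 0.8899 = 8.82

8.82%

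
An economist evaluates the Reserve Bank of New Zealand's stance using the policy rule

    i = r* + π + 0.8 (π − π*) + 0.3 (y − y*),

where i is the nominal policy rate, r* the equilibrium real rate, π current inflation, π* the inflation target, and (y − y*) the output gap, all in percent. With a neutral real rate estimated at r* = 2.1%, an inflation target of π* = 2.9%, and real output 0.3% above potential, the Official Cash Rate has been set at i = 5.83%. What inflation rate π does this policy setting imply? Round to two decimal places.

Output 0.3% above potential → (y − y*) = 0.3.
Collecting π: i = r* + (1 + 0.8) π − 0.8 π* + 0.3 (y − y*)
1.8 π = 5.83 − 2.1 + 0.8 × 2.9 − 0.3 × 0.3 = 5.96
π = 5.96 / 1.8 = 3.31

3.31%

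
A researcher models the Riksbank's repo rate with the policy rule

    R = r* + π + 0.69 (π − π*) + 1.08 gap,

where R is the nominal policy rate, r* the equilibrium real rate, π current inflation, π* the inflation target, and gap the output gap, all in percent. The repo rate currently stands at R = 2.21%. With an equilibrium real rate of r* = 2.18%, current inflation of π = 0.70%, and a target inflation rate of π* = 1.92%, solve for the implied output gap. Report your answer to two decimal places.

0.16%

1.08 gap = 2.21 − 2.18 − 0.70 − 0.69 × (0.70 − 1.92) = 0.1718
gap = 0.1718 / 1.08 = 0.16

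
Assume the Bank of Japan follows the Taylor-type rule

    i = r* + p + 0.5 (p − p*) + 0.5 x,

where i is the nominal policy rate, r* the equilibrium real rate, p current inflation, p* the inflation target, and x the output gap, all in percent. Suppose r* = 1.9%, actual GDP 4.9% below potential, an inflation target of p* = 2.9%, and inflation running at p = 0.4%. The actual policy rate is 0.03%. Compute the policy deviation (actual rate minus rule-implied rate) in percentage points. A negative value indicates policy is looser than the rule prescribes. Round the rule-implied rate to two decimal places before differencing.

Output 4.9% below potential → x = -4.9.
i = 1.9 + 0.4 + 0.5 × (0.4 − 2.9) + 0.5 × (-4.9)
   = 1.9 + 0.4 − 1.25 − 2.45 = -1.40
Deviation = 0.03 − (-1.40) = 1.43 pp.

1.43 pp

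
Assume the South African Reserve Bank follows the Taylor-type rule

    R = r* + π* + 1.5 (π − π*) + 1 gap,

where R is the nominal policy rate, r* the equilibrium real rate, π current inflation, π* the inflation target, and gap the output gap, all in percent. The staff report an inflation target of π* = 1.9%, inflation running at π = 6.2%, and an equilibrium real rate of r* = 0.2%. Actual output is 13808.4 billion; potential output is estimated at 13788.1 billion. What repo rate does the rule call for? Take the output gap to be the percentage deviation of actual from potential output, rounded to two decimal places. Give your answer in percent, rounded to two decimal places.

8.70%

Output gap = 100 × (13808.4 − 13788.1) / 13788.1 = 0.15%.
R = 0.20 + 1.90 + 1.5 × (6.20 − 1.90) + 1 × 0.15
   = 0.20 + 1.9 + 6.45 + 0.15 = 8.70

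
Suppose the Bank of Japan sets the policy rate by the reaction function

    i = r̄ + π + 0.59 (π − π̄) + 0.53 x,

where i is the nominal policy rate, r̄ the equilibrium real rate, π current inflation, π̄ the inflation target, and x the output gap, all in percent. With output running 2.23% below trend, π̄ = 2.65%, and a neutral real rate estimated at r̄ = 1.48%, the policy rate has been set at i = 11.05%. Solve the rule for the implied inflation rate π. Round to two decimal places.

7.75%

Output 2.23% below potential → x = -2.23.
Collecting π: i = r̄ + (1 + 0.59) π − 0.59 π̄ + 0.53 x
1.59 π = 11.05 − 1.48 + 0.59 × 2.65 − 0.53 × (-2.23) = 12.3154
π = 12.3154 / 1.59 = 7.75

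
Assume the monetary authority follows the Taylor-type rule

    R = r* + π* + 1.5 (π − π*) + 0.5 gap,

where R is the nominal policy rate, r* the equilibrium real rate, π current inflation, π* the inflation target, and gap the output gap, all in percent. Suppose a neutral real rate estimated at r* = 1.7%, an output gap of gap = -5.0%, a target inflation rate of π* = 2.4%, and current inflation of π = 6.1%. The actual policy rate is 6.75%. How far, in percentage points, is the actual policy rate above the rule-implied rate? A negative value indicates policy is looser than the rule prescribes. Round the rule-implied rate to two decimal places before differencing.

-0.40 pp

R = 1.7 + 2.4 + 1.5 × (6.1 − 2.4) + 0.5 × (-5.0)
   = 1.7 + 2.4 + 5.55 − 2.5 = 7.15
Deviation = 6.75 − 7.15 = -0.40 pp.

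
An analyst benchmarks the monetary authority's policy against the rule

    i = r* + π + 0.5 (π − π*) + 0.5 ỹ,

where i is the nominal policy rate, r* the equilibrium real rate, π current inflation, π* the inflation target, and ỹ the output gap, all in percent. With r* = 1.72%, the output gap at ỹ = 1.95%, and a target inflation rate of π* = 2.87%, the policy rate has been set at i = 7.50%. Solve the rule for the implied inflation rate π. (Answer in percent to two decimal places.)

Collecting π: i = r* + (1 + 0.5) π − 0.5 π* + 0.5 ỹ
1.5 π = 7.50 − 1.72 + 0.5 × 2.87 − 0.5 × 1.95 = 6.24
π = 6.24 / 1.5 = 4.16

4.16%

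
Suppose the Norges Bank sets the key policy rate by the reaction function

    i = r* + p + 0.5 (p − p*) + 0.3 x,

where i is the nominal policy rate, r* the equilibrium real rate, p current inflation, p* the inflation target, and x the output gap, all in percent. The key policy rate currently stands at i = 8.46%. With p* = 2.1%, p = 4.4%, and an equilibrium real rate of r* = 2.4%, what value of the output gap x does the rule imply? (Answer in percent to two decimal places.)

1.70%

0.3 x = 8.46 − 2.4 − 4.4 − 0.5 × (4.4 − 2.1) = 0.51
x = 0.51 / 0.3 = 1.70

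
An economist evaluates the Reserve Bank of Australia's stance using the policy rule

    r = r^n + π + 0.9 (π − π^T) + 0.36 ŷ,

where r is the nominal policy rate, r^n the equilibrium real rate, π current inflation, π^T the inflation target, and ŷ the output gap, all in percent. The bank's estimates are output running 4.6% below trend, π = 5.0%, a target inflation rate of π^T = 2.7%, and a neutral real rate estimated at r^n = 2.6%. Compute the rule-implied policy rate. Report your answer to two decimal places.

8.01%

Output 4.6% below potential → ŷ = -4.6.
r = 2.6 + 5.0 + 0.9 × (5.0 − 2.7) + 0.36 × (-4.6)
   = 2.6 + 5 + 2.07 − 1.656 = 8.01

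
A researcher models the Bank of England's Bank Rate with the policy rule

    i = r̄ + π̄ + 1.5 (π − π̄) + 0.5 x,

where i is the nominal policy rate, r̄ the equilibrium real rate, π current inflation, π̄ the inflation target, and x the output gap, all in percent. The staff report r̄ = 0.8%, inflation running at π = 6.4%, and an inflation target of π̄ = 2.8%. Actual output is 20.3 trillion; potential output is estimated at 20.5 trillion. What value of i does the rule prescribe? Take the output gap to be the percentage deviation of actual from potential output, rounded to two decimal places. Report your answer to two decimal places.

Output gap = 100 × (20.3 − 20.5) / 20.5 = -0.98%.
i = 0.80 + 2.80 + 1.5 × (6.40 − 2.80) + 0.5 × (-0.98)
   = 0.80 + 2.8 + 5.4 − 0.49 = 8.51

8.51%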